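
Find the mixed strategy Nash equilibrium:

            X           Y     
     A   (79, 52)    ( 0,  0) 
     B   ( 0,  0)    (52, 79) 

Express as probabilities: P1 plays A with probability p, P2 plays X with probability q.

p = 0.6031, q = 0.3969

Work:
Find probabilities that make opponent indifferent:
P2 chooses q to make P1 indifferent between A and B
P1 chooses p to make P2 indifferent between X and Y
Mixed NE: P1 plays (A: 0.6031, B: 0.3969), P2 plays (X: 0.3969, Y: 0.6031)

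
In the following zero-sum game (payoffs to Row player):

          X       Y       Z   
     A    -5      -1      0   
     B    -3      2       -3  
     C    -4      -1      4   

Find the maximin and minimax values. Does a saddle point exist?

Maximin = -3, Minimax = -3, Saddle: True

Work:
Row minimums: [-5, -3, -4] → maximin = -3
Column maximums: [-3, 2, 4] → minimax = -3
Saddle point exists! Game value = -3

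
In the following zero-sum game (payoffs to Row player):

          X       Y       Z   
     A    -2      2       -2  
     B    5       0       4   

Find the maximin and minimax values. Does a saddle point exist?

Maximin = 0, Minimax = 2, Saddle: False

Work:
Row minimums: [-2, 0] → maximin = 0
Column maximums: [5, 2, 4] → minimax = 2
No saddle point (maximin ≠ minimax). Mixed strategy needed.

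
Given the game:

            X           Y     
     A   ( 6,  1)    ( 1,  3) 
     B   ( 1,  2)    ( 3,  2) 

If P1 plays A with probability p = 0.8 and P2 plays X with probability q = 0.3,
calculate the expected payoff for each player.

E[P1] = 2.48, E[P2] = 2.32

Work:
E[P1] = p·q·π₁(A,X) + p·(1-q)·π₁(A,Y) + (1-p)·q·π₁(B,X) + (1-p)·(1-q)·π₁(B,Y)
= 0.8·0.3·6 + 0.8·0.7·1 + 0.2·0.3·1 + 0.2·0.7·3
= 2.48

E[P2] = 2.32 (similar calculation)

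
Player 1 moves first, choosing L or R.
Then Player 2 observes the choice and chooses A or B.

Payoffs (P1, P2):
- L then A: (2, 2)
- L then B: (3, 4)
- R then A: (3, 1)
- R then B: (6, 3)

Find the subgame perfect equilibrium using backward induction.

P1 plays R, P2 plays B after L and B after R; Payoff (6, 3)

Work:
Backward induction:
After L: P2 chooses B → P1 gets 3
After R: P2 chooses B → P1 gets 6
P1 chooses R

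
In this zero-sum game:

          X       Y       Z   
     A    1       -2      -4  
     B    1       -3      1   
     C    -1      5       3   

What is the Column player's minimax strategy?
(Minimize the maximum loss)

Column should play X, value = 1

Work:
Column player minimizes Row's maximum payoff:
Column X: max payoff to Row = 1
Column Y: max payoff to Row = 5
Column Z: max payoff to Row = 3
Minimum is 1, achieved by column X.
Minimax strategy: X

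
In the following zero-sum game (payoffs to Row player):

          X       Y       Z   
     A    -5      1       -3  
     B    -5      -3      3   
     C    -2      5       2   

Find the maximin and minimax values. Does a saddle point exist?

Maximin = -2, Minimax = -2, Saddle: True

Work:
Row minimums: [-5, -5, -2] → maximin = -2
Column maximums: [-2, 5, 3] → minimax = -2
Saddle point exists! Game value = -2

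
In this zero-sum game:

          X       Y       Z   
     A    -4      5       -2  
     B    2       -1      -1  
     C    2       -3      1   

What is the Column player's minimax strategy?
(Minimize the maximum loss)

Column should play Z, value = 1

Work:
Column player minimizes Row's maximum payoff:
Column X: max payoff to Row = 2
Column Y: max payoff to Row = 5
Column Z: max payoff to Row = 1
Minimum is 1, achieved by column Z.
Minimax strategy: Z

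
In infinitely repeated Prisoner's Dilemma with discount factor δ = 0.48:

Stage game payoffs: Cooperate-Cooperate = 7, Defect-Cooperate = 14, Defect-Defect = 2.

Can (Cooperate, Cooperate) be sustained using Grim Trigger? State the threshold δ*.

δ* = 0.5833; since δ = 0.48 < 0.5833, cooperation cannot be sustained

Work:
For Grim Trigger:
Cooperate forever: 7/(1-δ)
Defect then punished: 14 + 2·δ/(1-δ)
Need: 7/(1-δ) ≥ 14 + 2·δ/(1-δ)
Solving: δ ≥ (T-R)/(T-P) = (14-7)/(14-2) = 0.5833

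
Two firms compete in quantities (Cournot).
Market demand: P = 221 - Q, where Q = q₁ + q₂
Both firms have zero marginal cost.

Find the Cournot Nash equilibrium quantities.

q₁* = q₂* = 73.67; P* = 73.67

Work:
Profit: π_i = P·q_i = (a - q_i - q_j)·q_i
FOC: ∂π_i/∂q_i = a - 2q_i - q_j = 0
Reaction function: q_i = (221 - q_j)/2
Symmetry: q* = 221/3 = 73.67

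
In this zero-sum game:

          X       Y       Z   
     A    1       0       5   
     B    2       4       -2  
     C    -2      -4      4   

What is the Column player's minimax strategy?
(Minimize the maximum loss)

Column should play X, value = 2

Work:
Column player minimizes Row's maximum payoff:
Column X: max payoff to Row = 2
Column Y: max payoff to Row = 4
Column Z: max payoff to Row = 5
Minimum is 2, achieved by column X.
Minimax strategy: X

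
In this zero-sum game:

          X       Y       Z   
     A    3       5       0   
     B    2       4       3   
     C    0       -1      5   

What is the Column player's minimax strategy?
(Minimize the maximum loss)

Column should play X, value = 3

Work:
Column player minimizes Row's maximum payoff:
Column X: max payoff to Row = 3
Column Y: max payoff to Row = 5
Column Z: max payoff to Row = 5
Minimum is 3, achieved by column X.
Minimax strategy: X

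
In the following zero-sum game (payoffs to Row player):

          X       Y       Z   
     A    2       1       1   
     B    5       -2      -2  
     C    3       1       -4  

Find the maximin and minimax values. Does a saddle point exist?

Maximin = 1, Minimax = 1, Saddle: True

Work:
Row minimums: [1, -2, -4] → maximin = 1
Column maximums: [5, 1, 1] → minimax = 1
Saddle point exists! Game value = 1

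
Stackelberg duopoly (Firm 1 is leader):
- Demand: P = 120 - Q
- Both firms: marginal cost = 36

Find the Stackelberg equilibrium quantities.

q₁* (leader) = 42.0, q₂* (follower) = 21.0

Work:
Follower's reaction: q₂ = (a - c - q₁)/2
Leader substitutes: π₁ = q₁·(a - q₁ - (a-c-q₁)/2 - c)
FOC: q₁* = (120 - 36)/2 = 42.00
Then: q₂* = (120 - 36 - 42.0)/2 = 21.00
Leader has first-mover advantage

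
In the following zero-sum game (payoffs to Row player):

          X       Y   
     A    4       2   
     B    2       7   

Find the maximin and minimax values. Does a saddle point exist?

Maximin = 2, Minimax = 4, Saddle: False

Work:
Row minimums: [2, 2] → maximin = 2
Column maximums: [4, 7] → minimax = 4
No saddle point (maximin ≠ minimax). Mixed strategy needed.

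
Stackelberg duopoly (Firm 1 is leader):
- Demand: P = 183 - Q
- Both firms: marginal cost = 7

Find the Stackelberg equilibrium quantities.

q₁* (leader) = 88.0, q₂* (follower) = 44.0

Work:
Follower's reaction: q₂ = (a - c - q₁)/2
Leader substitutes: π₁ = q₁·(a - q₁ - (a-c-q₁)/2 - c)
FOC: q₁* = (183 - 7)/2 = 88.00
Then: q₂* = (183 - 7 - 88.0)/2 = 44.00
Leader has first-mover advantage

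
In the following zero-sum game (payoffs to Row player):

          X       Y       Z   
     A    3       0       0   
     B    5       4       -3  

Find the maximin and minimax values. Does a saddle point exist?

Maximin = 0, Minimax = 0, Saddle: True

Work:
Row minimums: [0, -3] → maximin = 0
Column maximums: [5, 4, 0] → minimax = 0
Saddle point exists! Game value = 0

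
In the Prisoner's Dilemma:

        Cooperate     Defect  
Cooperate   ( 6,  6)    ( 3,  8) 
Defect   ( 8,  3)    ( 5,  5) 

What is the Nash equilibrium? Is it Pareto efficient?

(Defect, Defect) is NE; not Pareto efficient

Work:
Defect dominates Cooperate for both players:
If P2 cooperates: Defect (8) > Cooperate (6)
If P2 defects: Defect (5) > Cooperate (3)
NE: (Defect, Defect) with payoff (5, 5)
But (Cooperate, Cooperate) = (6, 6) Pareto dominates (5, 5)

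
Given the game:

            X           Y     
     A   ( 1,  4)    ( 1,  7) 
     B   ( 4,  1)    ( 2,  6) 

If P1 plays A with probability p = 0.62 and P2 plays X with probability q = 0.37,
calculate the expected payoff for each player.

E[P1] = 1.6612, E[P2] = 5.2288

Work:
E[P1] = p·q·π₁(A,X) + p·(1-q)·π₁(A,Y) + (1-p)·q·π₁(B,X) + (1-p)·(1-q)·π₁(B,Y)
= 0.62·0.37·1 + 0.62·0.63·1 + 0.38·0.37·4 + 0.38·0.63·2
= 1.6612

E[P2] = 5.2288 (similar calculation)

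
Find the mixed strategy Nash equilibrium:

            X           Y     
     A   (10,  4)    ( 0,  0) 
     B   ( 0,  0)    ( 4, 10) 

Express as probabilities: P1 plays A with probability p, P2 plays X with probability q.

p = 0.7143, q = 0.2857

Work:
Find probabilities that make opponent indifferent:
P2 chooses q to make P1 indifferent between A and B
P1 chooses p to make P2 indifferent between X and Y
Mixed NE: P1 plays (A: 0.7143, B: 0.2857), P2 plays (X: 0.2857, Y: 0.7143)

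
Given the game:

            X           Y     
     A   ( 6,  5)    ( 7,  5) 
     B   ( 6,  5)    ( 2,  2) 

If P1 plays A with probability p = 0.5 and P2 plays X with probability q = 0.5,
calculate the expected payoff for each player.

E[P1] = 5.25, E[P2] = 4.25

Work:
E[P1] = p·q·π₁(A,X) + p·(1-q)·π₁(A,Y) + (1-p)·q·π₁(B,X) + (1-p)·(1-q)·π₁(B,Y)
= 0.5·0.5·6 + 0.5·0.5·7 + 0.5·0.5·6 + 0.5·0.5·2
= 5.25

E[P2] = 4.25 (similar calculation)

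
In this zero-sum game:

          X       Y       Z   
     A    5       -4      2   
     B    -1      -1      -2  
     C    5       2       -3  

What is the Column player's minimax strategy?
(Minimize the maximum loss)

Column should play Y or Z (all achieve the minimum), value = 2

Work:
Column player minimizes Row's maximum payoff:
Column X: max payoff to Row = 5
Column Y: max payoff to Row = 2
Column Z: max payoff to Row = 2
Minimum is 2, achieved by columns Y, Z (tied).
Each of Y or Z is a minimax strategy.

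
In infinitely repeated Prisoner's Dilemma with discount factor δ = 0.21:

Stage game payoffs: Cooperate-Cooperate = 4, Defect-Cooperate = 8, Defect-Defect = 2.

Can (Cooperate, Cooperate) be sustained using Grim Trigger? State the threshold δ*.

δ* = 0.6667; since δ = 0.21 < 0.6667, cooperation cannot be sustained

Work:
For Grim Trigger:
Cooperate forever: 4/(1-δ)
Defect then punished: 8 + 2·δ/(1-δ)
Need: 4/(1-δ) ≥ 8 + 2·δ/(1-δ)
Solving: δ ≥ (T-R)/(T-P) = (8-4)/(8-2) = 0.6667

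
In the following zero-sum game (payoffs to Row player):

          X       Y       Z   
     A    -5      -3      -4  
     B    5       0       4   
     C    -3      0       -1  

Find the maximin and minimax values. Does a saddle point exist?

Maximin = 0, Minimax = 0, Saddle: True

Work:
Row minimums: [-5, 0, -3] → maximin = 0
Column maximums: [5, 0, 4] → minimax = 0
Saddle point exists! Game value = 0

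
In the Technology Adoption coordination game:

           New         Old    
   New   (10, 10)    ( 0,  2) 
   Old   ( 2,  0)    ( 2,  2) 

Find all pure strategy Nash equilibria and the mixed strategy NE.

Pure NE: (New, New) and (Old, Old); Mixed NE: p = 0.2, q = 0.2

Work:
Check pure NE:
(New, New): (10, 10) - no unilateral deviation beneficial
(Old, Old): (2, 2) - no unilateral deviation beneficial
Mixed NE: P1 plays New with p = 0.2, P2 plays New with q = 0.2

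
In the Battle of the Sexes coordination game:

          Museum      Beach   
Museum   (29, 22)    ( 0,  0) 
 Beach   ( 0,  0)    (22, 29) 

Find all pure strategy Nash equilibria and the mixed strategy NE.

Pure NE: (Museum, Museum) and (Beach, Beach); Mixed NE: p = 0.5686, q = 0.4314

Work:
Check pure NE:
(Museum, Museum): (29, 22) - no unilateral deviation beneficial
(Beach, Beach): (22, 29) - no unilateral deviation beneficial
Mixed NE: P1 plays Museum with p = 0.5686, P2 plays Museum with q = 0.4314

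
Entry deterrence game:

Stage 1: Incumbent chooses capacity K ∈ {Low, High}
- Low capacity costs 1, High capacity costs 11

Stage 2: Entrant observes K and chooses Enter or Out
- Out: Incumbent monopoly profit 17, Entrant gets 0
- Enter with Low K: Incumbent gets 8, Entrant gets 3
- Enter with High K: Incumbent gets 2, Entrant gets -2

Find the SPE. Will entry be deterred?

SPE: (Low, Enter|Low, Out|High); Entry not deterred. Incumbent net profit = 7, Entrant gets 3

Work:
After Low K: Entrant enters (3 > 0)
After High K: Entrant stays out (-2 < 0)
Incumbent: Low → 8−1=7, High → 17−11=6
Incumbent chooses Low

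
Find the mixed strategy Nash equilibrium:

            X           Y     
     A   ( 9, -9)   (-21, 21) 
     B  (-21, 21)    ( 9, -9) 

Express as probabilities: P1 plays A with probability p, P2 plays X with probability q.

p = 0.5, q = 0.5

Work:
Find probabilities that make opponent indifferent:
P2 chooses q to make P1 indifferent between A and B
P1 chooses p to make P2 indifferent between X and Y
Mixed NE: P1 plays (A: 0.5, B: 0.5), P2 plays (X: 0.5, Y: 0.5)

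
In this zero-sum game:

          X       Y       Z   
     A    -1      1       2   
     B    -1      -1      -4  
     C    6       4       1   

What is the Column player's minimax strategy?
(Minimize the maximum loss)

Column should play Z, value = 2

Work:
Column player minimizes Row's maximum payoff:
Column X: max payoff to Row = 6
Column Y: max payoff to Row = 4
Column Z: max payoff to Row = 2
Minimum is 2, achieved by column Z.
Minimax strategy: Z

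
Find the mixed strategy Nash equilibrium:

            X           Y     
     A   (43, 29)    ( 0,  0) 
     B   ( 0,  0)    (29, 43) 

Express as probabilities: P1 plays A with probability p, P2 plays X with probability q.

p = 0.5972, q = 0.4028

Work:
Find probabilities that make opponent indifferent:
P2 chooses q to make P1 indifferent between A and B
P1 chooses p to make P2 indifferent between X and Y
Mixed NE: P1 plays (A: 0.5972, B: 0.4028), P2 plays (X: 0.4028, Y: 0.5972)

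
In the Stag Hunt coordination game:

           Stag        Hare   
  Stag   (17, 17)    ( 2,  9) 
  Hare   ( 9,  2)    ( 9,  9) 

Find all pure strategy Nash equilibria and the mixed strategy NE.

Pure NE: (Stag, Stag) and (Hare, Hare); Mixed NE: p = 0.4667, q = 0.4667

Work:
Check pure NE:
(Stag, Stag): (17, 17) - no unilateral deviation beneficial
(Hare, Hare): (9, 9) - no unilateral deviation beneficial
Mixed NE: P1 plays Stag with p = 0.4667, P2 plays Stag with q = 0.4667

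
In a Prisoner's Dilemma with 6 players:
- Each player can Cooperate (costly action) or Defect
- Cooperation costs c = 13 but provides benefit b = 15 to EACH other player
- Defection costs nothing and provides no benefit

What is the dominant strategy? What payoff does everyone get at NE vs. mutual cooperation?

Dominant: Defect; NE payoff = 0; Coop payoff = 62

Work:
Defect dominates (saves cost c = 13, benefit to others is external)
NE: All defect → everyone gets 0
If all cooperate: each receives (5)×15 - 13 = 62
Social dilemma: 62 > 0 but NE gives 0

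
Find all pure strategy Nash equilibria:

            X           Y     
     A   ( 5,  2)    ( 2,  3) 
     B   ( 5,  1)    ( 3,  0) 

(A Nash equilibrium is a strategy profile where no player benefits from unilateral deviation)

Nash equilibrium: (B, X)

Work:
Best responses:
  P1 vs X: payoffs [5, 5] → best response A/B (payoff 5)
  P1 vs Y: payoffs [2, 3] → best response B (payoff 3)
  P2 vs A: payoffs [2, 3] → best response Y (payoff 3)
  P2 vs B: payoffs [1, 0] → best response X (payoff 1)
Mutual best responses: (B,X) → Nash equilibria.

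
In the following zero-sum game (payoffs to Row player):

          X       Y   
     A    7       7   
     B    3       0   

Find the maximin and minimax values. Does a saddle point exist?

Maximin = 7, Minimax = 7, Saddle: True

Work:
Row minimums: [7, 0] → maximin = 7
Column maximums: [7, 7] → minimax = 7
Saddle point exists! Game value = 7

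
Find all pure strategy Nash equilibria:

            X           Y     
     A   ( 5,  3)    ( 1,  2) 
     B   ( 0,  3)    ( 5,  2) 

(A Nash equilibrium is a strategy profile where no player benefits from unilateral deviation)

Nash equilibrium: (A, X)

Work:
Best responses:
  P1 vs X: payoffs [5, 0] → best response A (payoff 5)
  P1 vs Y: payoffs [1, 5] → best response B (payoff 5)
  P2 vs A: payoffs [3, 2] → best response X (payoff 3)
  P2 vs B: payoffs [3, 2] → best response X (payoff 3)
Mutual best responses: (A,X) → Nash equilibria.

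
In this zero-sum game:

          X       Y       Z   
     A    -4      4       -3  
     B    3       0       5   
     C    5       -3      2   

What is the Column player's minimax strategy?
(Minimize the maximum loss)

Column should play Y, value = 4

Work:
Column player minimizes Row's maximum payoff:
Column X: max payoff to Row = 5
Column Y: max payoff to Row = 4
Column Z: max payoff to Row = 5
Minimum is 4, achieved by column Y.
Minimax strategy: Y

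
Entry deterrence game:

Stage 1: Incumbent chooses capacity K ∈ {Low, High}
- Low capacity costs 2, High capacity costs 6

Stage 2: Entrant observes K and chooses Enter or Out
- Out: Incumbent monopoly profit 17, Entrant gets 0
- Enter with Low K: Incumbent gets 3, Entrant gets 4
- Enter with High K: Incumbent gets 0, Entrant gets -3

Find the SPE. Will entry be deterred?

SPE: (High, Enter|Low, Out|High); Entry deterred. Incumbent net profit = 11

Work:
After Low K: Entrant enters (4 > 0)
After High K: Entrant stays out (-3 < 0)
Incumbent: Low → 3−2=1, High → 17−6=11
Incumbent chooses High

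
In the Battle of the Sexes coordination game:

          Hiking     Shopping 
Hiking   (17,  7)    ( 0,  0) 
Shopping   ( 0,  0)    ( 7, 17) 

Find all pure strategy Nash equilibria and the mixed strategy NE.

Pure NE: (Hiking, Hiking) and (Shopping, Shopping); Mixed NE: p = 0.7083, q = 0.2917

Work:
Check pure NE:
(Hiking, Hiking): (17, 7) - no unilateral deviation beneficial
(Shopping, Shopping): (7, 17) - no unilateral deviation beneficial
Mixed NE: P1 plays Hiking with p = 0.7083, P2 plays Hiking with q = 0.2917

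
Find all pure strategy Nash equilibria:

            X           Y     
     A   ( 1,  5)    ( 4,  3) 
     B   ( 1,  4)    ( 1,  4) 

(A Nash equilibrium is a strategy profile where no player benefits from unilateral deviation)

Nash equilibrium: (A, X), (B, X)

Work:
Best responses:
  P1 vs X: payoffs [1, 1] → best response A/B (payoff 1)
  P1 vs Y: payoffs [4, 1] → best response A (payoff 4)
  P2 vs A: payoffs [5, 3] → best response X (payoff 5)
  P2 vs B: payoffs [4, 4] → best response X/Y (payoff 4)
Mutual best responses: (A,X), (B,X) → Nash equilibria.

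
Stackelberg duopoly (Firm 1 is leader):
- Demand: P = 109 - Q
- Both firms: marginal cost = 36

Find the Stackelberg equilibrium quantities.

q₁* (leader) = 36.5, q₂* (follower) = 18.25

Work:
Follower's reaction: q₂ = (a - c - q₁)/2
Leader substitutes: π₁ = q₁·(a - q₁ - (a-c-q₁)/2 - c)
FOC: q₁* = (109 - 36)/2 = 36.50
Then: q₂* = (109 - 36 - 36.5)/2 = 18.25
Leader has first-mover advantage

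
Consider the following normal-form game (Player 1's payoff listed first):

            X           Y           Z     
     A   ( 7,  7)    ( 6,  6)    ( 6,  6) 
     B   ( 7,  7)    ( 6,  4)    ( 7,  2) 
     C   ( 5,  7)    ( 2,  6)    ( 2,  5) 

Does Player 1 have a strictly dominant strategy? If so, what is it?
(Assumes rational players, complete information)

No strictly dominant strategy exists for Player 1

Work:
A strategy strictly dominates another if it gives a strictly higher payoff against every opponent action. Compare each pair of P1's strategies column-by-column:
  A vs B: [7 vs 7, 6 vs 6, 6 vs 7] → A does not strictly dominate B (column X: 7 ≤ 7)
  A vs C: [7 vs 5, 6 vs 2, 6 vs 2] → A strictly dominates C
  B vs A: [7 vs 7, 6 vs 6, 7 vs 6] → B does not strictly dominate A (column X: 7 ≤ 7)
  B vs C: [7 vs 5, 6 vs 2, 7 vs 2] → B strictly dominates C
  C vs A: [5 vs 7, 2 vs 6, 2 vs 6] → C does not strictly dominate A (column X: 5 ≤ 7)
  C vs B: [5 vs 7, 2 vs 6, 2 vs 7] → C does not strictly dominate B (column X: 5 ≤ 7)
No single strategy strictly dominates all others → no strictly dominant strategy.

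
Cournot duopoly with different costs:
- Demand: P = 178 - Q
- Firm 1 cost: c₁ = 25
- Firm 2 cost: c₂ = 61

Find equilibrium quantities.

q₁* = 63.0, q₂* = 27.0

Work:
Reaction: q₁ = (178 - 25 - q₂)/2
Reaction: q₂ = (178 - 61 - q₁)/2
Solve simultaneously:
q₁* = (178 - 2×25 + 61)/3 = 63.0
q₂* = (178 - 2×61 + 25)/3 = 27.0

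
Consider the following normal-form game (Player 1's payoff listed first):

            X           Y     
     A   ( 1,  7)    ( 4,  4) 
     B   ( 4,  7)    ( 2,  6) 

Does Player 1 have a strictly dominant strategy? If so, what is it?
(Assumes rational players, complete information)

No strictly dominant strategy exists for Player 1

Work:
A strategy strictly dominates another if it gives a strictly higher payoff against every opponent action. Compare each pair of P1's strategies column-by-column:
  A vs B: [1 vs 4, 4 vs 2] → A does not strictly dominate B (column X: 1 ≤ 4)
  B vs A: [4 vs 1, 2 vs 4] → B does not strictly dominate A (column Y: 2 ≤ 4)
No single strategy strictly dominates all others → no strictly dominant strategy.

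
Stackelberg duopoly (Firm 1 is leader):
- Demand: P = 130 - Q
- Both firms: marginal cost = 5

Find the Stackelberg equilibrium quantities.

q₁* (leader) = 62.5, q₂* (follower) = 31.25

Work:
Follower's reaction: q₂ = (a - c - q₁)/2
Leader substitutes: π₁ = q₁·(a - q₁ - (a-c-q₁)/2 - c)
FOC: q₁* = (130 - 5)/2 = 62.50
Then: q₂* = (130 - 5 - 62.5)/2 = 31.25
Leader has first-mover advantage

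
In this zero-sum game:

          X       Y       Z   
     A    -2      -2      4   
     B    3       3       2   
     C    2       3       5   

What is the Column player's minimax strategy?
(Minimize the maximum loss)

Column should play X or Y (all achieve the minimum), value = 3

Work:
Column player minimizes Row's maximum payoff:
Column X: max payoff to Row = 3
Column Y: max payoff to Row = 3
Column Z: max payoff to Row = 5
Minimum is 3, achieved by columns X, Y (tied).
Each of X or Y is a minimax strategy.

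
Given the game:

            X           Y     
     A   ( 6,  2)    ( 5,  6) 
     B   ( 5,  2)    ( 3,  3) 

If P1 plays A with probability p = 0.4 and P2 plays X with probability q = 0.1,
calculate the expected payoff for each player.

E[P1] = 3.96, E[P2] = 3.98

Work:
E[P1] = p·q·π₁(A,X) + p·(1-q)·π₁(A,Y) + (1-p)·q·π₁(B,X) + (1-p)·(1-q)·π₁(B,Y)
= 0.4·0.1·6 + 0.4·0.9·5 + 0.6·0.1·5 + 0.6·0.9·3
= 3.96

E[P2] = 3.98 (similar calculation)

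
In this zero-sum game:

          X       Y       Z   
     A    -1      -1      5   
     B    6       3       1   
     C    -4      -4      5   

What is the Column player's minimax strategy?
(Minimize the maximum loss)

Column should play Y, value = 3

Work:
Column player minimizes Row's maximum payoff:
Column X: max payoff to Row = 6
Column Y: max payoff to Row = 3
Column Z: max payoff to Row = 5
Minimum is 3, achieved by column Y.
Minimax strategy: Y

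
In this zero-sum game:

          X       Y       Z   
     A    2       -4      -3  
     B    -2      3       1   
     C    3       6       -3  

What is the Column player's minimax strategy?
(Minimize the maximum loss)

Column should play Z, value = 1

Work:
Column player minimizes Row's maximum payoff:
Column X: max payoff to Row = 3
Column Y: max payoff to Row = 6
Column Z: max payoff to Row = 1
Minimum is 1, achieved by column Z.
Minimax strategy: Z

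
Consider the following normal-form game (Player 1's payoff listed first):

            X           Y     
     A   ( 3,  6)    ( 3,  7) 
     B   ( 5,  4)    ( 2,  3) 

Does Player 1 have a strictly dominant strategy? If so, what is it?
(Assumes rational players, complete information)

No strictly dominant strategy exists for Player 1

Work:
A strategy strictly dominates another if it gives a strictly higher payoff against every opponent action. Compare each pair of P1's strategies column-by-column:
  A vs B: [3 vs 5, 3 vs 2] → A does not strictly dominate B (column X: 3 ≤ 5)
  B vs A: [5 vs 3, 2 vs 3] → B does not strictly dominate A (column Y: 2 ≤ 3)
No single strategy strictly dominates all others → no strictly dominant strategy.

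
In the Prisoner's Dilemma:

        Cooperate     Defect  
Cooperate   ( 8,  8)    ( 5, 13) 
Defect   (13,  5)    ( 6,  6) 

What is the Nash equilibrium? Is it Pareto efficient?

(Defect, Defect) is NE; not Pareto efficient

Work:
Defect dominates Cooperate for both players:
If P2 cooperates: Defect (13) > Cooperate (8)
If P2 defects: Defect (6) > Cooperate (5)
NE: (Defect, Defect) with payoff (6, 6)
But (Cooperate, Cooperate) = (8, 8) Pareto dominates (6, 6)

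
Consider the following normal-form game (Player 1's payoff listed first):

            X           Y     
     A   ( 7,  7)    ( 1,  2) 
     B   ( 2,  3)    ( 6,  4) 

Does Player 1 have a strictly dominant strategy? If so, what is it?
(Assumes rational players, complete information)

No strictly dominant strategy exists for Player 1

Work:
A strategy strictly dominates another if it gives a strictly higher payoff against every opponent action. Compare each pair of P1's strategies column-by-column:
  A vs B: [7 vs 2, 1 vs 6] → A does not strictly dominate B (column Y: 1 ≤ 6)
  B vs A: [2 vs 7, 6 vs 1] → B does not strictly dominate A (column X: 2 ≤ 7)
No single strategy strictly dominates all others → no strictly dominant strategy.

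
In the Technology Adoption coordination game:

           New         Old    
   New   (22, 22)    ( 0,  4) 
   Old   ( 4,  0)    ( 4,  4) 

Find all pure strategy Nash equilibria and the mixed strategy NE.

Pure NE: (New, New) and (Old, Old); Mixed NE: p = 0.1818, q = 0.1818

Work:
Check pure NE:
(New, New): (22, 22) - no unilateral deviation beneficial
(Old, Old): (4, 4) - no unilateral deviation beneficial
Mixed NE: P1 plays New with p = 0.1818, P2 plays New with q = 0.1818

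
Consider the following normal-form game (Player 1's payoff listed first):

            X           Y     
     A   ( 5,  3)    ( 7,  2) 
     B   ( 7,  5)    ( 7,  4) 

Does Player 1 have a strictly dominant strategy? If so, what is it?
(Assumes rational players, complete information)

No strictly dominant strategy exists for Player 1

Work:
A strategy strictly dominates another if it gives a strictly higher payoff against every opponent action. Compare each pair of P1's strategies column-by-column:
  A vs B: [5 vs 7, 7 vs 7] → A does not strictly dominate B (column X: 5 ≤ 7)
  B vs A: [7 vs 5, 7 vs 7] → B does not strictly dominate A (column Y: 7 ≤ 7)
No single strategy strictly dominates all others → no strictly dominant strategy.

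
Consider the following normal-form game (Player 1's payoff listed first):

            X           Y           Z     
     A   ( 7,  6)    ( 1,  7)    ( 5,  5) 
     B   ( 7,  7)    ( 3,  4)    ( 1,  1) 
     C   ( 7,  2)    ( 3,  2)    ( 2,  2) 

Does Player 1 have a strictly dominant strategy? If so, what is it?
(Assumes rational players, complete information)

No strictly dominant strategy exists for Player 1

Work:
A strategy strictly dominates another if it gives a strictly higher payoff against every opponent action. Compare each pair of P1's strategies column-by-column:
  A vs B: [7 vs 7, 1 vs 3, 5 vs 1] → A does not strictly dominate B (column X: 7 ≤ 7)
  A vs C: [7 vs 7, 1 vs 3, 5 vs 2] → A does not strictly dominate C (column X: 7 ≤ 7)
  B vs A: [7 vs 7, 3 vs 1, 1 vs 5] → B does not strictly dominate A (column X: 7 ≤ 7)
  B vs C: [7 vs 7, 3 vs 3, 1 vs 2] → B does not strictly dominate C (column X: 7 ≤ 7)
  C vs A: [7 vs 7, 3 vs 1, 2 vs 5] → C does not strictly dominate A (column X: 7 ≤ 7)
  C vs B: [7 vs 7, 3 vs 3, 2 vs 1] → C does not strictly dominate B (column X: 7 ≤ 7)
No single strategy strictly dominates all others → no strictly dominant strategy.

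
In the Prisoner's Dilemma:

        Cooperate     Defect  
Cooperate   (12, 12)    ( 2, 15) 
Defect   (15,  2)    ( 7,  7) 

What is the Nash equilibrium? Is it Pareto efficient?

(Defect, Defect) is NE; not Pareto efficient

Work:
Defect dominates Cooperate for both players:
If P2 cooperates: Defect (15) > Cooperate (12)
If P2 defects: Defect (7) > Cooperate (2)
NE: (Defect, Defect) with payoff (7, 7)
But (Cooperate, Cooperate) = (12, 12) Pareto dominates (7, 7)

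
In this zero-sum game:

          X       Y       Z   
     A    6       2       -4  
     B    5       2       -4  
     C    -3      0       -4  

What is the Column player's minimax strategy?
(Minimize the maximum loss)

Column should play Z, value = -4

Work:
Column player minimizes Row's maximum payoff:
Column X: max payoff to Row = 6
Column Y: max payoff to Row = 2
Column Z: max payoff to Row = -4
Minimum is -4, achieved by column Z.
Minimax strategy: Z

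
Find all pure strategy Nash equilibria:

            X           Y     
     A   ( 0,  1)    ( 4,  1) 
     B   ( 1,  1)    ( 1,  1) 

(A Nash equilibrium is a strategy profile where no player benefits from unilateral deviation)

Nash equilibrium: (A, Y), (B, X)

Work:
Best responses:
  P1 vs X: payoffs [0, 1] → best response B (payoff 1)
  P1 vs Y: payoffs [4, 1] → best response A (payoff 4)
  P2 vs A: payoffs [1, 1] → best response X/Y (payoff 1)
  P2 vs B: payoffs [1, 1] → best response X/Y (payoff 1)
Mutual best responses: (A,Y), (B,X) → Nash equilibria.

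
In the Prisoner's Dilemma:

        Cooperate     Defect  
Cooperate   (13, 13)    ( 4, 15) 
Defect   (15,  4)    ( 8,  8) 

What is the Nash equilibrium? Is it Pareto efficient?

(Defect, Defect) is NE; not Pareto efficient

Work:
Defect dominates Cooperate for both players:
If P2 cooperates: Defect (15) > Cooperate (13)
If P2 defects: Defect (8) > Cooperate (4)
NE: (Defect, Defect) with payoff (8, 8)
But (Cooperate, Cooperate) = (13, 13) Pareto dominates (8, 8)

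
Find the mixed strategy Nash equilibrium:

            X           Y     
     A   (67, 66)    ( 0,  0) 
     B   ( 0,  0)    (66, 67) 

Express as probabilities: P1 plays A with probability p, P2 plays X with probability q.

p = 0.5038, q = 0.4962

Work:
Find probabilities that make opponent indifferent:
P2 chooses q to make P1 indifferent between A and B
P1 chooses p to make P2 indifferent between X and Y
Mixed NE: P1 plays (A: 0.5038, B: 0.4962), P2 plays (X: 0.4962, Y: 0.5038)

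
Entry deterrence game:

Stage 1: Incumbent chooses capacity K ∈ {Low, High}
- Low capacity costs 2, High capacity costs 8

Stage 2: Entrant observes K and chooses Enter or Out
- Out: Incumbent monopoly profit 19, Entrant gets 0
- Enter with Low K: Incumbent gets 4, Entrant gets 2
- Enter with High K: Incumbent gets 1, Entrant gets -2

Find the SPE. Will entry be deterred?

SPE: (High, Enter|Low, Out|High); Entry deterred. Incumbent net profit = 11

Work:
After Low K: Entrant enters (2 > 0)
After High K: Entrant stays out (-2 < 0)
Incumbent: Low → 4−2=2, High → 19−8=11
Incumbent chooses High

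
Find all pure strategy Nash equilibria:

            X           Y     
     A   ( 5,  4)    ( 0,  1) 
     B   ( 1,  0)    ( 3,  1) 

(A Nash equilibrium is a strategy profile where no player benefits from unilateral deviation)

Nash equilibrium: (A, X), (B, Y)

Work:
Best responses:
  P1 vs X: payoffs [5, 1] → best response A (payoff 5)
  P1 vs Y: payoffs [0, 3] → best response B (payoff 3)
  P2 vs A: payoffs [4, 1] → best response X (payoff 4)
  P2 vs B: payoffs [0, 1] → best response Y (payoff 1)
Mutual best responses: (A,X), (B,Y) → Nash equilibria.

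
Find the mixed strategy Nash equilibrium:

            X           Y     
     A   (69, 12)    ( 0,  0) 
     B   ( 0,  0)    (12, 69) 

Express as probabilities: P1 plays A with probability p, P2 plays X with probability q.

p = 0.8519, q = 0.1481

Work:
Find probabilities that make opponent indifferent:
P2 chooses q to make P1 indifferent between A and B
P1 chooses p to make P2 indifferent between X and Y
Mixed NE: P1 plays (A: 0.8519, B: 0.1481), P2 plays (X: 0.1481, Y: 0.8519)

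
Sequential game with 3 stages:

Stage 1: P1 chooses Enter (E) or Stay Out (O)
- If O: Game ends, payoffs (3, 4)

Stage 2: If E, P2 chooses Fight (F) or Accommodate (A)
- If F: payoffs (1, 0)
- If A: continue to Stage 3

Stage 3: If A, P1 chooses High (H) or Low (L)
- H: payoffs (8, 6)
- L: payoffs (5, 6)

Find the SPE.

SPE: (E, A, H); Outcome (8, 6)

Work:
Stage 3: P1 chooses H (8 vs 5)
Stage 2: P2: F->0, A->6 (anticipating H). Choose A
Stage 1: P1: O->3, E->8 (anticipating A, H). Choose E
SPE path: E -> A -> H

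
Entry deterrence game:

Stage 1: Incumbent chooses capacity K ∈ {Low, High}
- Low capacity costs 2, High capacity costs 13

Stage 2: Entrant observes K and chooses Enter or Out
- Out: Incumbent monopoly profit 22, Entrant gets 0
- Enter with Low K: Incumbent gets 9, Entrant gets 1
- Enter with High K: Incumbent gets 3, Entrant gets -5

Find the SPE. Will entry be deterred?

SPE: (High, Enter|Low, Out|High); Entry deterred. Incumbent net profit = 9

Work:
After Low K: Entrant enters (1 > 0)
After High K: Entrant stays out (-5 < 0)
Incumbent: Low → 9−2=7, High → 22−13=9
Incumbent chooses High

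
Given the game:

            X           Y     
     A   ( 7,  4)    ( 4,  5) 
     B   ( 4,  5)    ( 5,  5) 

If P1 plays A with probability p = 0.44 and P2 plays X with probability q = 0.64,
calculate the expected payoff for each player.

E[P1] = 5.0464, E[P2] = 4.7184

Work:
E[P1] = p·q·π₁(A,X) + p·(1-q)·π₁(A,Y) + (1-p)·q·π₁(B,X) + (1-p)·(1-q)·π₁(B,Y)
= 0.44·0.64·7 + 0.44·0.36·4 + 0.56·0.64·4 + 0.56·0.36·5
= 5.0464

E[P2] = 4.7184 (similar calculation)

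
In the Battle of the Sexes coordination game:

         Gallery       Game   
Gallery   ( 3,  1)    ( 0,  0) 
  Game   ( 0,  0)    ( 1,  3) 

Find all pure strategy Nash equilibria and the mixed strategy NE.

Pure NE: (Gallery, Gallery) and (Game, Game); Mixed NE: p = 0.75, q = 0.25

Work:
Check pure NE:
(Gallery, Gallery): (3, 1) - no unilateral deviation beneficial
(Game, Game): (1, 3) - no unilateral deviation beneficial
Mixed NE: P1 plays Gallery with p = 0.75, P2 plays Gallery with q = 0.25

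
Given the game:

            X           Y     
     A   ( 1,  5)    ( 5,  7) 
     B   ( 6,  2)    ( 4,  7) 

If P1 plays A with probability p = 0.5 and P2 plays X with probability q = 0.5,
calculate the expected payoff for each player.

E[P1] = 4.0, E[P2] = 5.25

Work:
E[P1] = p·q·π₁(A,X) + p·(1-q)·π₁(A,Y) + (1-p)·q·π₁(B,X) + (1-p)·(1-q)·π₁(B,Y)
= 0.5·0.5·1 + 0.5·0.5·5 + 0.5·0.5·6 + 0.5·0.5·4
= 4.0

E[P2] = 5.25 (similar calculation)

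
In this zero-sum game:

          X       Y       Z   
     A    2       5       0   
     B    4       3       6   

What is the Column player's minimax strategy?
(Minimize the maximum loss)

Column should play X, value = 4

Work:
Column player minimizes Row's maximum payoff:
Column X: max payoff to Row = 4
Column Y: max payoff to Row = 5
Column Z: max payoff to Row = 6
Minimum is 4, achieved by column X.
Minimax strategy: X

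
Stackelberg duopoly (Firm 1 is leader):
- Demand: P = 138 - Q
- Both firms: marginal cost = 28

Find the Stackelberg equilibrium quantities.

q₁* (leader) = 55.0, q₂* (follower) = 27.5

Work:
Follower's reaction: q₂ = (a - c - q₁)/2
Leader substitutes: π₁ = q₁·(a - q₁ - (a-c-q₁)/2 - c)
FOC: q₁* = (138 - 28)/2 = 55.00
Then: q₂* = (138 - 28 - 55.0)/2 = 27.50
Leader has first-mover advantage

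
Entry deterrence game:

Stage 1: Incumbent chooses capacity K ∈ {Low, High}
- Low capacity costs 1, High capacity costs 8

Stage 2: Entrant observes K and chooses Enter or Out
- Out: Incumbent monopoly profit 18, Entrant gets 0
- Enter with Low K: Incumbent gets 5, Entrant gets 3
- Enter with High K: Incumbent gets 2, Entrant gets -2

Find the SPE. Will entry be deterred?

SPE: (High, Enter|Low, Out|High); Entry deterred. Incumbent net profit = 10

Work:
After Low K: Entrant enters (3 > 0)
After High K: Entrant stays out (-2 < 0)
Incumbent: Low → 5−1=4, High → 18−8=10
Incumbent chooses High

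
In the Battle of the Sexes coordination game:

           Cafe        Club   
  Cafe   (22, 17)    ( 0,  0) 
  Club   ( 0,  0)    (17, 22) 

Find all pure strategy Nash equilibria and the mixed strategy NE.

Pure NE: (Cafe, Cafe) and (Club, Club); Mixed NE: p = 0.5641, q = 0.4359

Work:
Check pure NE:
(Cafe, Cafe): (22, 17) - no unilateral deviation beneficial
(Club, Club): (17, 22) - no unilateral deviation beneficial
Mixed NE: P1 plays Cafe with p = 0.5641, P2 plays Cafe with q = 0.4359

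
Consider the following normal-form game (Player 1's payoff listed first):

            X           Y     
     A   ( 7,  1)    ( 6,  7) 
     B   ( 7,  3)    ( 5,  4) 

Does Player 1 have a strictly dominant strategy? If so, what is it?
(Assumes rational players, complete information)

No strictly dominant strategy exists for Player 1

Work:
A strategy strictly dominates another if it gives a strictly higher payoff against every opponent action. Compare each pair of P1's strategies column-by-column:
  A vs B: [7 vs 7, 6 vs 5] → A does not strictly dominate B (column X: 7 ≤ 7)
  B vs A: [7 vs 7, 5 vs 6] → B does not strictly dominate A (column X: 7 ≤ 7)
No single strategy strictly dominates all others → no strictly dominant strategy.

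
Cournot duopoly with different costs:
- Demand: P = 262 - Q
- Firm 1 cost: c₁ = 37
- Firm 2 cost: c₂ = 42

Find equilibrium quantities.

q₁* = 76.67, q₂* = 71.67

Work:
Reaction: q₁ = (262 - 37 - q₂)/2
Reaction: q₂ = (262 - 42 - q₁)/2
Solve simultaneously:
q₁* = (262 - 2×37 + 42)/3 = 76.67
q₂* = (262 - 2×42 + 37)/3 = 71.67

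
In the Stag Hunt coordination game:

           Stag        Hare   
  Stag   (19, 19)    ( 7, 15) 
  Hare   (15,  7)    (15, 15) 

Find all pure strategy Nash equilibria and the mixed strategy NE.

Pure NE: (Stag, Stag) and (Hare, Hare); Mixed NE: p = 0.6667, q = 0.6667

Work:
Check pure NE:
(Stag, Stag): (19, 19) - no unilateral deviation beneficial
(Hare, Hare): (15, 15) - no unilateral deviation beneficial
Mixed NE: P1 plays Stag with p = 0.6667, P2 plays Stag with q = 0.6667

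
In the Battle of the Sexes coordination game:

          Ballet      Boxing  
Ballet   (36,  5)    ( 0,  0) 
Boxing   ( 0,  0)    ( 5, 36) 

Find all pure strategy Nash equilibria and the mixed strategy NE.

Pure NE: (Ballet, Ballet) and (Boxing, Boxing); Mixed NE: p = 0.878, q = 0.122

Work:
Check pure NE:
(Ballet, Ballet): (36, 5) - no unilateral deviation beneficial
(Boxing, Boxing): (5, 36) - no unilateral deviation beneficial
Mixed NE: P1 plays Ballet with p = 0.878, P2 plays Ballet with q = 0.122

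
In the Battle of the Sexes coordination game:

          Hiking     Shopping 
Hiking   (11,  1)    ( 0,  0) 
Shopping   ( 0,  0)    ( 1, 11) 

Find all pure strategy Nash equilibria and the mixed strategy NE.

Pure NE: (Hiking, Hiking) and (Shopping, Shopping); Mixed NE: p = 0.9167, q = 0.0833

Work:
Check pure NE:
(Hiking, Hiking): (11, 1) - no unilateral deviation beneficial
(Shopping, Shopping): (1, 11) - no unilateral deviation beneficial
Mixed NE: P1 plays Hiking with p = 0.9167, P2 plays Hiking with q = 0.0833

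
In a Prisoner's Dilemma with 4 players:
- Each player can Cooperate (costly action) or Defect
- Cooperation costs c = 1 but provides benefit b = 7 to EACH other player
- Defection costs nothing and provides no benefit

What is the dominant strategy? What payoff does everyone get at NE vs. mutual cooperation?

Dominant: Defect; NE payoff = 0; Coop payoff = 20

Work:
Defect dominates (saves cost c = 1, benefit to others is external)
NE: All defect → everyone gets 0
If all cooperate: each receives (3)×7 - 1 = 20
Social dilemma: 20 > 0 but NE gives 0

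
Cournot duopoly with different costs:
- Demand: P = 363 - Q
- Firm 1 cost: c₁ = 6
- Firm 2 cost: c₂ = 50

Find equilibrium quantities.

q₁* = 133.67, q₂* = 89.67

Work:
Reaction: q₁ = (363 - 6 - q₂)/2
Reaction: q₂ = (363 - 50 - q₁)/2
Solve simultaneously:
q₁* = (363 - 2×6 + 50)/3 = 133.67
q₂* = (363 - 2×50 + 6)/3 = 89.67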